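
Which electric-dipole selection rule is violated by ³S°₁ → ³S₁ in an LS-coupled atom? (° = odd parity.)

Parity must change: odd → even — passes.
ΔL = 0, ±1 (not L=0↔0): L: 0 → 0, ΔL = +0 — fails.
ΔS = 0: S: 1 → 1 — passes.
ΔJ = 0, ±1 (not J=0↔0): J: 1 → 1, ΔJ = +0 — passes.

the L=0 ↔ L=0 exclusion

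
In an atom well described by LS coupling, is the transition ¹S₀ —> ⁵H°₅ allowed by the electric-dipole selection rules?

forbidden

Reading off the term symbols: S 0→2, L 0→5, J 0→5, parity even→odd.
Parity must change: even → odd — satisfied.
ΔS = 0: S: 0 → 2 — violated.
ΔL = 0, ±1 (not L=0↔0): L: 0 → 5, ΔL = +5 — violated.
ΔJ = 0, ±1 (not J=0↔0): J: 0 → 5, ΔJ = +5 — violated.
Rule(s) violated: ΔS, ΔL, ΔJ.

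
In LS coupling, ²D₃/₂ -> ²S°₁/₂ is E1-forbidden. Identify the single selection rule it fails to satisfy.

the ΔL = 0, ±1 rule

Reading off the term symbols: S 1/2→1/2, L 2→0, J 3/2→1/2, parity even→odd.
Parity must change: even → odd — satisfied.
ΔS = 0: S: 1/2 → 1/2 — satisfied.
ΔL = 0, ±1 (not L=0↔0): L: 2 → 0, ΔL = -2 — violated.
ΔJ = 0, ±1 (not J=0↔0): J: 3/2 → 1/2, ΔJ = -1 — satisfied.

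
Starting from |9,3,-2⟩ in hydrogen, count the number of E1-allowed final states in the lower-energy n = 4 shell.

2

E1 requires Δl = ±1, so l_f ∈ {2, 4}; with 0 ≤ l_f ≤ n_f−1 = 3, the allowed l_f values are {2}.
For l_f = 2: m_f ∈ {m_i−1, m_i, m_i+1} ∩ [−2, 2] = {-2, -1} → 2 states.
Total: 2.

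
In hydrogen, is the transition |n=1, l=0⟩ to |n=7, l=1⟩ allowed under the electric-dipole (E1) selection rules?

allowed

l: 0 → 1 (Δl = +1). Δl = ±1 satisfied.
All E1 selection rules are satisfied.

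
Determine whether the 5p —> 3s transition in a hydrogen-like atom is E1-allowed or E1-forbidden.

l: 1 → 0 (Δl = -1). Δl = ±1 ok.
All E1 selection rules are satisfied.

allowed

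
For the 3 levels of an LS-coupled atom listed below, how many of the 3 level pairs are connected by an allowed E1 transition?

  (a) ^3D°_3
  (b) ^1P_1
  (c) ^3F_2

1

(a)–(b): forbidden (ΔS, ΔJ).
(a)–(c): allowed.
(b)–(c): forbidden (parity, ΔS, ΔL).
Allowed pairs: 1 of 3.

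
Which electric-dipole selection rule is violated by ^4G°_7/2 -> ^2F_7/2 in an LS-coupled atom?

Reading off the term symbols: S 3/2→1/2, L 4→3, J 7/2→7/2, parity odd→even.
ΔJ = 0, ±1 (not J=0↔0): J: 7/2 → 7/2, ΔJ = +0 — ok.
ΔS = 0: S: 3/2 → 1/2 — fails.
Parity must change: odd → even — ok.
ΔL = 0, ±1 (not L=0↔0): L: 4 → 3, ΔL = -1 — ok.

the ΔS = 0 rule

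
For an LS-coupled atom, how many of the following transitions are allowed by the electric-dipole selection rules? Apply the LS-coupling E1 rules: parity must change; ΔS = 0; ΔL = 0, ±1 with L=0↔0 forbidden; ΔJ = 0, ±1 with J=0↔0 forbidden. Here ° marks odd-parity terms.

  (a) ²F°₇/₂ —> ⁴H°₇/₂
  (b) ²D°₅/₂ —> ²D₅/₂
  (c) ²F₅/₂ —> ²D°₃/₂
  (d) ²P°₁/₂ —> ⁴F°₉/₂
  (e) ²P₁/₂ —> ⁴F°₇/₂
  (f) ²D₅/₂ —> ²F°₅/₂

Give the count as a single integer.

3

(a) forbidden (parity, ΔS, ΔL fail)
(b) allowed
(c) allowed
(d) forbidden (parity, ΔS, ΔL, ΔJ fail)
(e) forbidden (ΔS, ΔL, ΔJ fail)
(f) allowed
Total allowed: 3 of 6.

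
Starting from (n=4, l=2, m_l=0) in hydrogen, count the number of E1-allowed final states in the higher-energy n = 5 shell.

E1 requires Δl = ±1, so l_f ∈ {1, 3}; with 0 ≤ l_f ≤ n_f−1 = 4, the allowed l_f values are {1, 3}.
For l_f = 1: m_f ∈ {m_i−1, m_i, m_i+1} ∩ [−1, 1] = {-1, 0, 1} → 3 states.
For l_f = 3: m_f ∈ {m_i−1, m_i, m_i+1} ∩ [−3, 3] = {-1, 0, 1} → 3 states.
Total: 6.

6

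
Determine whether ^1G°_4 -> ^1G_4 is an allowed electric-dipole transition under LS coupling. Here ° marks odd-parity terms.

allowed

Reading off the term symbols: S 0→0, L 4→4, J 4→4, parity odd→even.
Parity must change: odd → even — satisfied.
ΔS = 0: S: 0 → 0 — satisfied.
ΔL = 0, ±1 (not L=0↔0): L: 4 → 4, ΔL = +0 — satisfied.
ΔJ = 0, ±1 (not J=0↔0): J: 4 → 4, ΔJ = +0 — satisfied.
All four E1 rules are satisfied.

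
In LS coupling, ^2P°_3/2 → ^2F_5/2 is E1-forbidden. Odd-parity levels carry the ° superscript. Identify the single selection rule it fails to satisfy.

Reading off the term symbols: S 1/2→1/2, L 1→3, J 3/2→5/2, parity odd→even.
Parity must change: odd → even — satisfied.
ΔS = 0: S: 1/2 → 1/2 — satisfied.
ΔL = 0, ±1 (not L=0↔0): L: 1 → 3, ΔL = +2 — violated.
ΔJ = 0, ±1 (not J=0↔0): J: 3/2 → 5/2, ΔJ = +1 — satisfied.

the ΔL = 0, ±1 rule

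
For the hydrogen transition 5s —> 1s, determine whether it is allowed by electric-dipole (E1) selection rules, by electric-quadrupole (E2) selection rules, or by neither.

Δl = 0 − 0 = +0; l_i + l_f = 0.
E1 (Δl = ±1): not satisfied.
E2 (Δl = 0,±2, l_i+l_f ≥ 2): not satisfied.

neither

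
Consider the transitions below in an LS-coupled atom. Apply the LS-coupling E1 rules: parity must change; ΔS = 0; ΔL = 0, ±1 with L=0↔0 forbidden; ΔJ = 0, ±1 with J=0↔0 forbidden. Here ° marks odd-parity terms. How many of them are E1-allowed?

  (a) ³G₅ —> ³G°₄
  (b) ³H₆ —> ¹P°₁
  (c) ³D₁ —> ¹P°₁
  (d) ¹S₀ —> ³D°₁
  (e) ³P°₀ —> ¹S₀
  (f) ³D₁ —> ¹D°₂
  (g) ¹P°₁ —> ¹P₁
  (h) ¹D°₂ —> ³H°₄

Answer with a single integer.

2

(a) allowed
(b) forbidden (ΔS, ΔL, ΔJ fail)
(c) forbidden (ΔS fails)
(d) forbidden (ΔS, ΔL fail)
(e) forbidden (ΔS, ΔJ fail)
(f) forbidden (ΔS fails)
(g) allowed
(h) forbidden (parity, ΔS, ΔL, ΔJ fail)
Total allowed: 2 of 8.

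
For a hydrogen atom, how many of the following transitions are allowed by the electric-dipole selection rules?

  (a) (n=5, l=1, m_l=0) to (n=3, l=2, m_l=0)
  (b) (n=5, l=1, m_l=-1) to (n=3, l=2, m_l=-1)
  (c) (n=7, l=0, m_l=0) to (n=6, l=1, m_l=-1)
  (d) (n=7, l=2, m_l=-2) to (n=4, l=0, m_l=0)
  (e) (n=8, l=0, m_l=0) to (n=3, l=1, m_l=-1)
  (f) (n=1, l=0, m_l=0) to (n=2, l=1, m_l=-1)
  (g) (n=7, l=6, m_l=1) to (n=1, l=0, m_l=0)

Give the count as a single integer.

5

(a) allowed
(b) allowed
(c) allowed
(d) forbidden — Δl = -2 (E1 requires Δl = ±1); Δm_l = +2 (E1 requires Δm_l = 0, ±1)
(e) allowed
(f) allowed
(g) forbidden — Δl = -6 (E1 requires Δl = ±1)
Total allowed: 5 of 7.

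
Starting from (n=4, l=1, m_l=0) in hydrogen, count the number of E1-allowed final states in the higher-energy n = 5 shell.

4

E1 requires Δl = ±1, so l_f ∈ {0, 2}; with 0 ≤ l_f ≤ n_f−1 = 4, the allowed l_f values are {0, 2}.
For l_f = 0: m_f ∈ {m_i−1, m_i, m_i+1} ∩ [−0, 0] = {0} → 1 state.
For l_f = 2: m_f ∈ {m_i−1, m_i, m_i+1} ∩ [−2, 2] = {-1, 0, 1} → 3 states.
Total: 4.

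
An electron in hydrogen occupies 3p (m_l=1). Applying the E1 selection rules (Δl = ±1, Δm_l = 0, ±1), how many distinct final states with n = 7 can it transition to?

E1 requires Δl = ±1, so l_f ∈ {0, 2}; with 0 ≤ l_f ≤ n_f−1 = 6, the allowed l_f values are {0, 2}.
For l_f = 0: m_f ∈ {m_i−1, m_i, m_i+1} ∩ [−0, 0] = {0} → 1 state.
For l_f = 2: m_f ∈ {m_i−1, m_i, m_i+1} ∩ [−2, 2] = {0, 1, 2} → 3 states.
Total: 4.

4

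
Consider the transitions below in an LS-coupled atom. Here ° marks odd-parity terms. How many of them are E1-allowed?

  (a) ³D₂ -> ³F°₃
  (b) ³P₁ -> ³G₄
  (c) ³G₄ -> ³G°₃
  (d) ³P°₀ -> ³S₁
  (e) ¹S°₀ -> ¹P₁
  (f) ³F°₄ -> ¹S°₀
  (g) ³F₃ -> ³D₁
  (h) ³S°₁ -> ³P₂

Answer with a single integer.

5

(a) allowed
(b) forbidden (parity, ΔL, ΔJ fail)
(c) allowed
(d) allowed
(e) allowed
(f) forbidden (parity, ΔS, ΔL, ΔJ fail)
(g) forbidden (parity, ΔJ fail)
(h) allowed
Total allowed: 5 of 8.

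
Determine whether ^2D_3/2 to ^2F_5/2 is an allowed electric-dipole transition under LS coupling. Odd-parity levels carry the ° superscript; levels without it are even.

Initial level: S=1/2, L=2, J=3/2, parity even. Final level: S=1/2, L=3, J=5/2, parity even.
Parity must change: even → even — fails.
ΔS = 0: S: 1/2 → 1/2 — passes.
ΔL = 0, ±1 (not L=0↔0): L: 2 → 3, ΔL = +1 — passes.
ΔJ = 0, ±1 (not J=0↔0): J: 3/2 → 5/2, ΔJ = +1 — passes.
Rule(s) violated: parity.

forbidden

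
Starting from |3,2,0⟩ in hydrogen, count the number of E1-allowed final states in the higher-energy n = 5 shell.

6

E1 requires Δl = ±1, so l_f ∈ {1, 3}; with 0 ≤ l_f ≤ n_f−1 = 4, the allowed l_f values are {1, 3}.
For l_f = 1: m_f ∈ {m_i−1, m_i, m_i+1} ∩ [−1, 1] = {-1, 0, 1} → 3 states.
For l_f = 3: m_f ∈ {m_i−1, m_i, m_i+1} ∩ [−3, 3] = {-1, 0, 1} → 3 states.
Total: 6.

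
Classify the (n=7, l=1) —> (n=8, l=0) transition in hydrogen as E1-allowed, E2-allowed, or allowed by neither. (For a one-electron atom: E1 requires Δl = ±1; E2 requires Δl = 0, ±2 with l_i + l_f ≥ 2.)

E1

Δl = 0 − 1 = -1; l_i + l_f = 1.
E1 (Δl = ±1): satisfied.
E2 (Δl = 0,±2, l_i+l_f ≥ 2): not satisfied.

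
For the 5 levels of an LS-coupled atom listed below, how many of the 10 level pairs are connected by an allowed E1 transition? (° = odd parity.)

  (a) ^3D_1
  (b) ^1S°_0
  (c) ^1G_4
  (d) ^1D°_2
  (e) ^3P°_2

(a)–(b): forbidden (ΔS, ΔL).
(a)–(c): forbidden (parity, ΔS, ΔL, ΔJ).
(a)–(d): forbidden (ΔS).
(a)–(e): allowed.
(b)–(c): forbidden (ΔL, ΔJ).
(b)–(d): forbidden (parity, ΔL, ΔJ).
(b)–(e): forbidden (parity, ΔS, ΔJ).
(c)–(d): forbidden (ΔL, ΔJ).
(c)–(e): forbidden (ΔS, ΔL, ΔJ).
(d)–(e): forbidden (parity, ΔS).
Allowed pairs: 1 of 10.

1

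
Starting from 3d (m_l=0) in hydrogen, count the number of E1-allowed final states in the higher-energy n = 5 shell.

E1 requires Δl = ±1, so l_f ∈ {1, 3}; with 0 ≤ l_f ≤ n_f−1 = 4, the allowed l_f values are {1, 3}.
For l_f = 1: m_f ∈ {m_i−1, m_i, m_i+1} ∩ [−1, 1] = {-1, 0, 1} → 3 states.
For l_f = 3: m_f ∈ {m_i−1, m_i, m_i+1} ∩ [−3, 3] = {-1, 0, 1} → 3 states.
Total: 6.

6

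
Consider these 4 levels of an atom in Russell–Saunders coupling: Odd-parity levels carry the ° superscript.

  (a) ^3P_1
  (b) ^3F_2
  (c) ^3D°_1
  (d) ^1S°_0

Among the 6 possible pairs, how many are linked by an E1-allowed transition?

2

(a)–(b): forbidden (parity, ΔL).
(a)–(c): allowed.
(a)–(d): forbidden (ΔS).
(b)–(c): allowed.
(b)–(d): forbidden (ΔS, ΔL, ΔJ).
(c)–(d): forbidden (parity, ΔS, ΔL).
Allowed pairs: 2 of 6.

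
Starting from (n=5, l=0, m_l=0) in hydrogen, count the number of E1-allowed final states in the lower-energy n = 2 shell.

3

E1 requires Δl = ±1, so l_f ∈ {-1, 1}; with 0 ≤ l_f ≤ n_f−1 = 1, the allowed l_f values are {1}.
For l_f = 1: m_f ∈ {m_i−1, m_i, m_i+1} ∩ [−1, 1] = {-1, 0, 1} → 3 states.
Total: 3.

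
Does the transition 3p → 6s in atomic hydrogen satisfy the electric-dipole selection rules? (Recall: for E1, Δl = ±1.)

Δl = 0 − 1 = -1; the E1 rule Δl = ±1 is passes.
All E1 selection rules are satisfied.

allowed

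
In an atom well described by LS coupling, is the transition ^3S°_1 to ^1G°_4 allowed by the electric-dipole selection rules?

Reading off the term symbols: S 1→0, L 0→4, J 1→4, parity odd→odd.
Parity must change: odd → odd — fails.
ΔS = 0: S: 1 → 0 — fails.
ΔL = 0, ±1 (not L=0↔0): L: 0 → 4, ΔL = +4 — fails.
ΔJ = 0, ±1 (not J=0↔0): J: 1 → 4, ΔJ = +3 — fails.
Rule(s) violated: parity, ΔS, ΔL, ΔJ.

forbidden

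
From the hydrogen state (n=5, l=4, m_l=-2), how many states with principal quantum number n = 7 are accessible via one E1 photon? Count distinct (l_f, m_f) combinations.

E1 requires Δl = ±1, so l_f ∈ {3, 5}; with 0 ≤ l_f ≤ n_f−1 = 6, the allowed l_f values are {3, 5}.
For l_f = 3: m_f ∈ {m_i−1, m_i, m_i+1} ∩ [−3, 3] = {-3, -2, -1} → 3 states.
For l_f = 5: m_f ∈ {m_i−1, m_i, m_i+1} ∩ [−5, 5] = {-3, -2, -1} → 3 states.
Total: 6.

6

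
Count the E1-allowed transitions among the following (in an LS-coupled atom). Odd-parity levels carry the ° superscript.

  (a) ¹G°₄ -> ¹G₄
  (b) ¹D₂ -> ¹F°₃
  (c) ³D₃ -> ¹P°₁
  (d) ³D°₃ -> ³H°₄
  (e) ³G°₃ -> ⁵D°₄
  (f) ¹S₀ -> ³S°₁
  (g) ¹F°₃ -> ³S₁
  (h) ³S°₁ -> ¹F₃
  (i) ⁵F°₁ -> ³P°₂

(a) allowed
(b) allowed
(c) forbidden (ΔS, ΔJ fail)
(d) forbidden (parity, ΔL fail)
(e) forbidden (parity, ΔS, ΔL fail)
(f) forbidden (ΔS, ΔL fail)
(g) forbidden (ΔS, ΔL, ΔJ fail)
(h) forbidden (ΔS, ΔL, ΔJ fail)
(i) forbidden (parity, ΔS, ΔL fail)
Total allowed: 2 of 9.

2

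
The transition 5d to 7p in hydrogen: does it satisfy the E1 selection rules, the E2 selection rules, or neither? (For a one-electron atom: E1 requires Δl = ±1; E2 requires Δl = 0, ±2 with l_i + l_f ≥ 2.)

E1

Δl = 1 − 2 = -1; l_i + l_f = 3.
E1 (Δl = ±1): satisfied.
E2 (Δl = 0,±2, l_i+l_f ≥ 2): not satisfied.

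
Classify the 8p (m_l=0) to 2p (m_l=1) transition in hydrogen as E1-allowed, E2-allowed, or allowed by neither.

Δl = 1 − 1 = +0; l_i + l_f = 2.
Δm_l = +1.
E1 (Δl = ±1, |Δm_l| ≤ 1): not satisfied.
E2 (Δl = 0,±2, l_i+l_f ≥ 2, |Δm_l| ≤ 2): satisfied.

E2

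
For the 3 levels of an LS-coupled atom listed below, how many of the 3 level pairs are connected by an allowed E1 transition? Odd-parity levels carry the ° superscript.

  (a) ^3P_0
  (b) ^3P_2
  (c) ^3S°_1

(a)–(b): forbidden (parity, ΔJ).
(a)–(c): allowed.
(b)–(c): allowed.
Allowed pairs: 2 of 3.

2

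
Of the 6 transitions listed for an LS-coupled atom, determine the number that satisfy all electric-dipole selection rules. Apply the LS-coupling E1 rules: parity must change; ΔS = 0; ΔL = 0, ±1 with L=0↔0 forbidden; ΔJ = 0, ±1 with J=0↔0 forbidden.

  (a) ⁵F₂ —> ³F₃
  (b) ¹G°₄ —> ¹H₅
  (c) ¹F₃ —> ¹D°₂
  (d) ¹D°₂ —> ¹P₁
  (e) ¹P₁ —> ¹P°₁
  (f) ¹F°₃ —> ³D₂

(a) forbidden (parity, ΔS fail)
(b) allowed
(c) allowed
(d) allowed
(e) allowed
(f) forbidden (ΔS fails)
Total allowed: 4 of 6.

4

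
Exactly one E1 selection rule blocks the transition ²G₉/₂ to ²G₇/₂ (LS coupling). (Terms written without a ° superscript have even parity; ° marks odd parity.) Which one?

Parity must change: even → even — ✗.
ΔS = 0: S: 1/2 → 1/2 — ✓.
ΔL = 0, ±1 (not L=0↔0): L: 4 → 4, ΔL = +0 — ✓.
ΔJ = 0, ±1 (not J=0↔0): J: 9/2 → 7/2, ΔJ = -1 — ✓.

parity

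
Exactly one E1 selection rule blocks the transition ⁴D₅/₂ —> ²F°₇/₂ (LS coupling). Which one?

the ΔS = 0 rule

Initial level: S=3/2, L=2, J=5/2, parity even. Final level: S=1/2, L=3, J=7/2, parity odd.
ΔL = 0, ±1 (not L=0↔0): L: 2 → 3, ΔL = +1 — ✓.
Parity must change: even → odd — ✓.
ΔS = 0: S: 3/2 → 1/2 — ✗.
ΔJ = 0, ±1 (not J=0↔0): J: 5/2 → 7/2, ΔJ = +1 — ✓.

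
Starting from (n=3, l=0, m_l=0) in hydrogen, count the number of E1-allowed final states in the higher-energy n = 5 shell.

3

E1 requires Δl = ±1, so l_f ∈ {-1, 1}; with 0 ≤ l_f ≤ n_f−1 = 4, the allowed l_f values are {1}.
For l_f = 1: m_f ∈ {m_i−1, m_i, m_i+1} ∩ [−1, 1] = {-1, 0, 1} → 3 states.
Total: 3.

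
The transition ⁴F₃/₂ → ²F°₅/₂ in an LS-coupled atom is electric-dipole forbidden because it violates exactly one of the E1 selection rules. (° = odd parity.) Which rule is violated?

Reading off the term symbols: S 3/2→1/2, L 3→3, J 3/2→5/2, parity even→odd.
Parity must change: even → odd — satisfied.
ΔJ = 0, ±1 (not J=0↔0): J: 3/2 → 5/2, ΔJ = +1 — satisfied.
ΔL = 0, ±1 (not L=0↔0): L: 3 → 3, ΔL = +0 — satisfied.
ΔS = 0: S: 3/2 → 1/2 — violated.

the ΔS = 0 rule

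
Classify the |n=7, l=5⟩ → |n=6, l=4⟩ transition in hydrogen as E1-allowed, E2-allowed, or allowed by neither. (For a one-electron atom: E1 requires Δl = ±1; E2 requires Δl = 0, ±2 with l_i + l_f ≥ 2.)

E1

Δl = 4 − 5 = -1; l_i + l_f = 9.
E1 (Δl = ±1): satisfied.
E2 (Δl = 0,±2, l_i+l_f ≥ 2): not satisfied.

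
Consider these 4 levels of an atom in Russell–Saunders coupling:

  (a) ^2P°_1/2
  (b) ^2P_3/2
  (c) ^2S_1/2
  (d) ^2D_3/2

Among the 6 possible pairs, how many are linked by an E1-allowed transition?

(a)–(b): allowed.
(a)–(c): allowed.
(a)–(d): allowed.
(b)–(c): forbidden (parity).
(b)–(d): forbidden (parity).
(c)–(d): forbidden (parity, ΔL).
Allowed pairs: 3 of 6.

3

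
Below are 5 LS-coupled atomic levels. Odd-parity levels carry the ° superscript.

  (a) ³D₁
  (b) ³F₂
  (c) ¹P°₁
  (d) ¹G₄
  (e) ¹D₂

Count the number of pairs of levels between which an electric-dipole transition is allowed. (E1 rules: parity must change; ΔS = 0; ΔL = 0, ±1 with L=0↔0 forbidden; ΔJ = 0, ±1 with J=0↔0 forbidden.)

(a)–(b): forbidden (parity).
(a)–(c): forbidden (ΔS).
(a)–(d): forbidden (parity, ΔS, ΔL, ΔJ).
(a)–(e): forbidden (parity, ΔS).
(b)–(c): forbidden (ΔS, ΔL).
(b)–(d): forbidden (parity, ΔS, ΔJ).
(b)–(e): forbidden (parity, ΔS).
(c)–(d): forbidden (ΔL, ΔJ).
(c)–(e): allowed.
(d)–(e): forbidden (parity, ΔL, ΔJ).
Allowed pairs: 1 of 10.

1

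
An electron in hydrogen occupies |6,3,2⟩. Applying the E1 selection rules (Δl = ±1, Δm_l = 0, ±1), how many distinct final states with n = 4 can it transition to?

2

E1 requires Δl = ±1, so l_f ∈ {2, 4}; with 0 ≤ l_f ≤ n_f−1 = 3, the allowed l_f values are {2}.
For l_f = 2: m_f ∈ {m_i−1, m_i, m_i+1} ∩ [−2, 2] = {1, 2} → 2 states.
Total: 2.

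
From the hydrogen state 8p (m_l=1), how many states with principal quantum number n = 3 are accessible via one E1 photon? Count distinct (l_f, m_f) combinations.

E1 requires Δl = ±1, so l_f ∈ {0, 2}; with 0 ≤ l_f ≤ n_f−1 = 2, the allowed l_f values are {0, 2}.
For l_f = 0: m_f ∈ {m_i−1, m_i, m_i+1} ∩ [−0, 0] = {0} → 1 state.
For l_f = 2: m_f ∈ {m_i−1, m_i, m_i+1} ∩ [−2, 2] = {0, 1, 2} → 3 states.
Total: 4.

4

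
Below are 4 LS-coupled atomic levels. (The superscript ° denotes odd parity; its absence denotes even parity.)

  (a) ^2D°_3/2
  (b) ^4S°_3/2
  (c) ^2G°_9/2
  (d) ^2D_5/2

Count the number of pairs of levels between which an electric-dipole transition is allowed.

1

(a)–(b): forbidden (parity, ΔS, ΔL).
(a)–(c): forbidden (parity, ΔL, ΔJ).
(a)–(d): allowed.
(b)–(c): forbidden (parity, ΔS, ΔL, ΔJ).
(b)–(d): forbidden (ΔS, ΔL).
(c)–(d): forbidden (ΔL, ΔJ).
Allowed pairs: 1 of 6.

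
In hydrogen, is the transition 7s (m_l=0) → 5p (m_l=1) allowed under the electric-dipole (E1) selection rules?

Initial l = 0, final l = 1, so Δl = +1. E1 requires Δl = ±1: ✓.
m_l: 0 → 1 (Δm_l = +1). |Δm_l| ≤ 1 ✓.
All E1 selection rules are satisfied.

allowed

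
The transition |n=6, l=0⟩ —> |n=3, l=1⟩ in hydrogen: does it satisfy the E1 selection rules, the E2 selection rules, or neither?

Δl = 1 − 0 = +1; l_i + l_f = 1.
E1 (Δl = ±1): satisfied.
E2 (Δl = 0,±2, l_i+l_f ≥ 2): not satisfied.

E1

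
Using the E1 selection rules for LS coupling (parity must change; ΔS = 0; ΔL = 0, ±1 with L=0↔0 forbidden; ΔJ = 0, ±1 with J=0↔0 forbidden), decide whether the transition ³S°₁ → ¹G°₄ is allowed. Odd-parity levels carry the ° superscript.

Reading off the term symbols: S 1→0, L 0→4, J 1→4, parity odd→odd.
ΔL = 0, ±1 (not L=0↔0): L: 0 → 4, ΔL = +4 — violated.
ΔS = 0: S: 1 → 0 — violated.
ΔJ = 0, ±1 (not J=0↔0): J: 1 → 4, ΔJ = +3 — violated.
Parity must change: odd → odd — violated.
Rule(s) violated: parity, ΔS, ΔL, ΔJ.

forbidden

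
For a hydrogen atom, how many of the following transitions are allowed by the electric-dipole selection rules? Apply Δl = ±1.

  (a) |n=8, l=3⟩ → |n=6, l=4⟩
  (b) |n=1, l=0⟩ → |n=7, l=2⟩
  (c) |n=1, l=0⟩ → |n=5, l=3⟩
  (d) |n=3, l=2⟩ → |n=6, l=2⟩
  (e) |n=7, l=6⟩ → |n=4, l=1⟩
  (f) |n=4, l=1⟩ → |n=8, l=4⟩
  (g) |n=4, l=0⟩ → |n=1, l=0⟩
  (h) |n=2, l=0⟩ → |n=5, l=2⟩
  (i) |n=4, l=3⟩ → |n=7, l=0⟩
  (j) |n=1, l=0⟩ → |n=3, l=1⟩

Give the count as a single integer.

2

(a) allowed
(b) forbidden — Δl = +2 (E1 requires Δl = ±1)
(c) forbidden — Δl = +3 (E1 requires Δl = ±1)
(d) forbidden — Δl = +0 (E1 requires Δl = ±1)
(e) forbidden — Δl = -5 (E1 requires Δl = ±1)
(f) forbidden — Δl = +3 (E1 requires Δl = ±1)
(g) forbidden — Δl = +0 (E1 requires Δl = ±1)
(h) forbidden — Δl = +2 (E1 requires Δl = ±1)
(i) forbidden — Δl = -3 (E1 requires Δl = ±1)
(j) allowed
Total allowed: 2 of 10.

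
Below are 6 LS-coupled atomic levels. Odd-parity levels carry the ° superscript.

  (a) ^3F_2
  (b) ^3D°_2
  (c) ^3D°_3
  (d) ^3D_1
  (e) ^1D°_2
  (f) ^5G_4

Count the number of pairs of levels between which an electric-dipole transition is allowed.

3

(a)–(b): allowed.
(a)–(c): allowed.
(a)–(d): forbidden (parity).
(a)–(e): forbidden (ΔS).
(a)–(f): forbidden (parity, ΔS, ΔJ).
(b)–(c): forbidden (parity).
(b)–(d): allowed.
(b)–(e): forbidden (parity, ΔS).
(b)–(f): forbidden (ΔS, ΔL, ΔJ).
(c)–(d): forbidden (ΔJ).
(c)–(e): forbidden (parity, ΔS).
(c)–(f): forbidden (ΔS, ΔL).
(d)–(e): forbidden (ΔS).
(d)–(f): forbidden (parity, ΔS, ΔL, ΔJ).
(e)–(f): forbidden (ΔS, ΔL, ΔJ).
Allowed pairs: 3 of 15.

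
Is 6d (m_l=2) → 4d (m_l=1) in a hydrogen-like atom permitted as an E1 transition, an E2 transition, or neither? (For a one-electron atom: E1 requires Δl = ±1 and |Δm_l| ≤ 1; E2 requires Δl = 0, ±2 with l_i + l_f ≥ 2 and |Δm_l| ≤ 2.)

Δl = 2 − 2 = +0; l_i + l_f = 4.
Δm_l = -1.
E1 (Δl = ±1, |Δm_l| ≤ 1): not satisfied.
E2 (Δl = 0,±2, l_i+l_f ≥ 2, |Δm_l| ≤ 2): satisfied.

E2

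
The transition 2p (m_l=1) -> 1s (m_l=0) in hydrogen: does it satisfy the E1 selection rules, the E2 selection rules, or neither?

E1

Δl = 0 − 1 = -1; l_i + l_f = 1.
Δm_l = -1.
E1 (Δl = ±1, |Δm_l| ≤ 1): satisfied.
E2 (Δl = 0,±2, l_i+l_f ≥ 2, |Δm_l| ≤ 2): not satisfied.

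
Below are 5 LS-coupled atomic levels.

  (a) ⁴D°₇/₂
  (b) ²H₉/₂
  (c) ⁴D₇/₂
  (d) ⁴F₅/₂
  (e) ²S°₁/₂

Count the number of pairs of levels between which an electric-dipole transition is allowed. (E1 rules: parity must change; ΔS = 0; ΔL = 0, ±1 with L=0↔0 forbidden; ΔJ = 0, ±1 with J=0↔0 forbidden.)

2

(a)–(b): forbidden (ΔS, ΔL).
(a)–(c): allowed.
(a)–(d): allowed.
(a)–(e): forbidden (parity, ΔS, ΔL, ΔJ).
(b)–(c): forbidden (parity, ΔS, ΔL).
(b)–(d): forbidden (parity, ΔS, ΔL, ΔJ).
(b)–(e): forbidden (ΔL, ΔJ).
(c)–(d): forbidden (parity).
(c)–(e): forbidden (ΔS, ΔL, ΔJ).
(d)–(e): forbidden (ΔS, ΔL, ΔJ).
Allowed pairs: 2 of 10.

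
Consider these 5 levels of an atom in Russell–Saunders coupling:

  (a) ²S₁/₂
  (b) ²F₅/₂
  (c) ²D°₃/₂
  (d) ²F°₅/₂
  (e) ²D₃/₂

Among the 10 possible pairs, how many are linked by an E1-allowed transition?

(a)–(b): forbidden (parity, ΔL, ΔJ).
(a)–(c): forbidden (ΔL).
(a)–(d): forbidden (ΔL, ΔJ).
(a)–(e): forbidden (parity, ΔL).
(b)–(c): allowed.
(b)–(d): allowed.
(b)–(e): forbidden (parity).
(c)–(d): forbidden (parity).
(c)–(e): allowed.
(d)–(e): allowed.
Allowed pairs: 4 of 10.

4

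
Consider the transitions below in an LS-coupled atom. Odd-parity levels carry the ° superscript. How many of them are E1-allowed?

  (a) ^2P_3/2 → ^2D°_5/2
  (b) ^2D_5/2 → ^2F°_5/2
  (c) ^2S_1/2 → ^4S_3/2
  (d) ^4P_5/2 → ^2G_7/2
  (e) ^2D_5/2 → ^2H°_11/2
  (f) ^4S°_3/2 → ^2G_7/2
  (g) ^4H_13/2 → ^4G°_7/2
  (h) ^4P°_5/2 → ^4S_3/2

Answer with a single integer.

3

(a) allowed
(b) allowed
(c) forbidden (parity, ΔS, ΔL fail)
(d) forbidden (parity, ΔS, ΔL fail)
(e) forbidden (ΔL, ΔJ fail)
(f) forbidden (ΔS, ΔL, ΔJ fail)
(g) forbidden (ΔJ fails)
(h) allowed
Total allowed: 3 of 8.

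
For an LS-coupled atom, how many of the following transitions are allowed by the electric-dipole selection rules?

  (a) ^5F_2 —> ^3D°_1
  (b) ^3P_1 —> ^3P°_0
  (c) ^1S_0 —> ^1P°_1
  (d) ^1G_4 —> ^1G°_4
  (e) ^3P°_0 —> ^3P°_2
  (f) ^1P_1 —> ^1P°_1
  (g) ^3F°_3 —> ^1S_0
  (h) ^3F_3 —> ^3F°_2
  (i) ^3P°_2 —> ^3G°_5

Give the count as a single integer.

5

(a) forbidden (ΔS fails)
(b) allowed
(c) allowed
(d) allowed
(e) forbidden (parity, ΔJ fail)
(f) allowed
(g) forbidden (ΔS, ΔL, ΔJ fail)
(h) allowed
(i) forbidden (parity, ΔL, ΔJ fail)
Total allowed: 5 of 9.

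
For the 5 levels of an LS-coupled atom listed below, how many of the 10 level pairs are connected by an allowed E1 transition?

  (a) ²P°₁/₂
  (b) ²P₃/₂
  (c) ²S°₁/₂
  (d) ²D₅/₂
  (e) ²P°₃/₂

4

(a)–(b): allowed.
(a)–(c): forbidden (parity).
(a)–(d): forbidden (ΔJ).
(a)–(e): forbidden (parity).
(b)–(c): allowed.
(b)–(d): forbidden (parity).
(b)–(e): allowed.
(c)–(d): forbidden (ΔL, ΔJ).
(c)–(e): forbidden (parity).
(d)–(e): allowed.
Allowed pairs: 4 of 10.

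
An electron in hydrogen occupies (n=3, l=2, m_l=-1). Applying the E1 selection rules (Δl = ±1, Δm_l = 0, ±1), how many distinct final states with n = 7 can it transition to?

E1 requires Δl = ±1, so l_f ∈ {1, 3}; with 0 ≤ l_f ≤ n_f−1 = 6, the allowed l_f values are {1, 3}.
For l_f = 1: m_f ∈ {m_i−1, m_i, m_i+1} ∩ [−1, 1] = {-1, 0} → 2 states.
For l_f = 3: m_f ∈ {m_i−1, m_i, m_i+1} ∩ [−3, 3] = {-2, -1, 0} → 3 states.
Total: 5.

5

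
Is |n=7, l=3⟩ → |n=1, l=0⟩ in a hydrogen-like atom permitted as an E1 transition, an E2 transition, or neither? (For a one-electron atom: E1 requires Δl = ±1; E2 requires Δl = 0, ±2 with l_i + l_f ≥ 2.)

Δl = 0 − 3 = -3; l_i + l_f = 3.
E1 (Δl = ±1): not satisfied.
E2 (Δl = 0,±2, l_i+l_f ≥ 2): not satisfied.

neither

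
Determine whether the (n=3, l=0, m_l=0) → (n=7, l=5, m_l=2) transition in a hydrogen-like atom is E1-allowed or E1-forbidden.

Initial l = 0, final l = 5, so Δl = +5. E1 requires Δl = ±1: ✗.
Δm_l = 2 − (0) = +2. E1 requires Δm_l = 0, ±1: ✗.
The transition is electric-dipole forbidden.

forbidden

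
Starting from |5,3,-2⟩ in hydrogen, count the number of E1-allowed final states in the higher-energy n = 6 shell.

5

E1 requires Δl = ±1, so l_f ∈ {2, 4}; with 0 ≤ l_f ≤ n_f−1 = 5, the allowed l_f values are {2, 4}.
For l_f = 2: m_f ∈ {m_i−1, m_i, m_i+1} ∩ [−2, 2] = {-2, -1} → 2 states.
For l_f = 4: m_f ∈ {m_i−1, m_i, m_i+1} ∩ [−4, 4] = {-3, -2, -1} → 3 states.
Total: 5.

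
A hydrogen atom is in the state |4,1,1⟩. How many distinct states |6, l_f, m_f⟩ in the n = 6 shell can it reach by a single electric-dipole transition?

E1 requires Δl = ±1, so l_f ∈ {0, 2}; with 0 ≤ l_f ≤ n_f−1 = 5, the allowed l_f values are {0, 2}.
For l_f = 0: m_f ∈ {m_i−1, m_i, m_i+1} ∩ [−0, 0] = {0} → 1 state.
For l_f = 2: m_f ∈ {m_i−1, m_i, m_i+1} ∩ [−2, 2] = {0, 1, 2} → 3 states.
Total: 4.

4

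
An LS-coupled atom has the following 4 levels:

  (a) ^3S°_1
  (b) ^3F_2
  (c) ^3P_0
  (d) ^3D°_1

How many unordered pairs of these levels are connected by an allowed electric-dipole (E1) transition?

(a)–(b): forbidden (ΔL).
(a)–(c): allowed.
(a)–(d): forbidden (parity, ΔL).
(b)–(c): forbidden (parity, ΔL, ΔJ).
(b)–(d): allowed.
(c)–(d): allowed.
Allowed pairs: 3 of 6.

3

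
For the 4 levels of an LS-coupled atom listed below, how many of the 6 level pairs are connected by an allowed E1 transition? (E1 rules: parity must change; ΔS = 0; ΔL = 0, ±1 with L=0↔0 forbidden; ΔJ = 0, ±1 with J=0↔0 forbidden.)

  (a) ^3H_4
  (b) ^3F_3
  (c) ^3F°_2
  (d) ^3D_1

(a)–(b): forbidden (parity, ΔL).
(a)–(c): forbidden (ΔL, ΔJ).
(a)–(d): forbidden (parity, ΔL, ΔJ).
(b)–(c): allowed.
(b)–(d): forbidden (parity, ΔJ).
(c)–(d): allowed.
Allowed pairs: 2 of 6.

2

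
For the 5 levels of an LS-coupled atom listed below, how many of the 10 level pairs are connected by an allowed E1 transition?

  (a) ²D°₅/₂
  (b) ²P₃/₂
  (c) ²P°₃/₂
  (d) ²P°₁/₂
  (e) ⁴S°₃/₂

(a)–(b): allowed.
(a)–(c): forbidden (parity).
(a)–(d): forbidden (parity, ΔJ).
(a)–(e): forbidden (parity, ΔS, ΔL).
(b)–(c): allowed.
(b)–(d): allowed.
(b)–(e): forbidden (ΔS).
(c)–(d): forbidden (parity).
(c)–(e): forbidden (parity, ΔS).
(d)–(e): forbidden (parity, ΔS).
Allowed pairs: 3 of 10.

3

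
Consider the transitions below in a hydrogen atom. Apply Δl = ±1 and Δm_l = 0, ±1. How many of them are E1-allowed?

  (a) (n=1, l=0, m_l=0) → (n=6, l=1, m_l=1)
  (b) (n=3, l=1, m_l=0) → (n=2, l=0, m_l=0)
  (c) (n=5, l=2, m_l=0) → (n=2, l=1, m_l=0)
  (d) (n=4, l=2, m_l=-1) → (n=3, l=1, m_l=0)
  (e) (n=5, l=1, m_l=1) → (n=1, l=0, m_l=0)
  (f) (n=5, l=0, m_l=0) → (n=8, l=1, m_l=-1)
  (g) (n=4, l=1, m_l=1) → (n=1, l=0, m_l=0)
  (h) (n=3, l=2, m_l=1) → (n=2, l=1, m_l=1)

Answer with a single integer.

8

(a) allowed
(b) allowed
(c) allowed
(d) allowed
(e) allowed
(f) allowed
(g) allowed
(h) allowed
Total allowed: 8 of 8.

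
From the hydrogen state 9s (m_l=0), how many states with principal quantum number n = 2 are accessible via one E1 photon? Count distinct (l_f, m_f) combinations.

3

E1 requires Δl = ±1, so l_f ∈ {-1, 1}; with 0 ≤ l_f ≤ n_f−1 = 1, the allowed l_f values are {1}.
For l_f = 1: m_f ∈ {m_i−1, m_i, m_i+1} ∩ [−1, 1] = {-1, 0, 1} → 3 states.
Total: 3.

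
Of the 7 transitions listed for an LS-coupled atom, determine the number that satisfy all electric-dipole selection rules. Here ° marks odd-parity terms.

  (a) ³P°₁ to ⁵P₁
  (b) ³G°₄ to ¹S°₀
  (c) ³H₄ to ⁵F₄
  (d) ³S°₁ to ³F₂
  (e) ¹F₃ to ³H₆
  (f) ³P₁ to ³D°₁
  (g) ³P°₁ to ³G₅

(a) forbidden (ΔS fails)
(b) forbidden (parity, ΔS, ΔL, ΔJ fail)
(c) forbidden (parity, ΔS, ΔL fail)
(d) forbidden (ΔL fails)
(e) forbidden (parity, ΔS, ΔL, ΔJ fail)
(f) allowed
(g) forbidden (ΔL, ΔJ fail)
Total allowed: 1 of 7.

1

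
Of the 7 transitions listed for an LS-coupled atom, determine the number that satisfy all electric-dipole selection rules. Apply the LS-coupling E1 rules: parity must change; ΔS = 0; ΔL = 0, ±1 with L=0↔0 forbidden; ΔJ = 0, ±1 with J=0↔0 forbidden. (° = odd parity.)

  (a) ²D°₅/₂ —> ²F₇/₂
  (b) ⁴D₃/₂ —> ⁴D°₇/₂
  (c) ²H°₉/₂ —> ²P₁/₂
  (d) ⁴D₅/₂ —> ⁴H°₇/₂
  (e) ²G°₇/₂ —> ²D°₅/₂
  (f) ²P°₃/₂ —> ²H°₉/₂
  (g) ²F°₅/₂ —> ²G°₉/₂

1

(a) allowed
(b) forbidden (ΔJ fails)
(c) forbidden (ΔL, ΔJ fail)
(d) forbidden (ΔL fails)
(e) forbidden (parity, ΔL fail)
(f) forbidden (parity, ΔL, ΔJ fail)
(g) forbidden (parity, ΔJ fail)
Total allowed: 1 of 7.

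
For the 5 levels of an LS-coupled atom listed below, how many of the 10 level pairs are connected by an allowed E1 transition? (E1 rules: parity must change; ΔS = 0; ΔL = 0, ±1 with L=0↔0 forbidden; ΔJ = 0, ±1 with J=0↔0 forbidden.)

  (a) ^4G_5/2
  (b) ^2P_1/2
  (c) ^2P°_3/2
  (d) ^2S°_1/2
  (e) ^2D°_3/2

3

(a)–(b): forbidden (parity, ΔS, ΔL, ΔJ).
(a)–(c): forbidden (ΔS, ΔL).
(a)–(d): forbidden (ΔS, ΔL, ΔJ).
(a)–(e): forbidden (ΔS, ΔL).
(b)–(c): allowed.
(b)–(d): allowed.
(b)–(e): allowed.
(c)–(d): forbidden (parity).
(c)–(e): forbidden (parity).
(d)–(e): forbidden (parity, ΔL).
Allowed pairs: 3 of 10.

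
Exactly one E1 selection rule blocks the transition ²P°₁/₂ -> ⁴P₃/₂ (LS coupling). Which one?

the ΔS = 0 rule

Initial level: S=1/2, L=1, J=1/2, parity odd. Final level: S=3/2, L=1, J=3/2, parity even.
Parity must change: odd → even — satisfied.
ΔS = 0: S: 1/2 → 3/2 — violated.
ΔL = 0, ±1 (not L=0↔0): L: 1 → 1, ΔL = +0 — satisfied.
ΔJ = 0, ±1 (not J=0↔0): J: 1/2 → 3/2, ΔJ = +1 — satisfied.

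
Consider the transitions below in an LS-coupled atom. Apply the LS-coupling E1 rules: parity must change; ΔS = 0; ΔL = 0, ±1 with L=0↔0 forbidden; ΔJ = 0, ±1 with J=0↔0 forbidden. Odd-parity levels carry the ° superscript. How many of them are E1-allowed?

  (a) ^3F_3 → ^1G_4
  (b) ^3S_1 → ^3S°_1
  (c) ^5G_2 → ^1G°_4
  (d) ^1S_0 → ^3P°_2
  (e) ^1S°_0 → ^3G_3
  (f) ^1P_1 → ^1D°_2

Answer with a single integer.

(a) forbidden (parity, ΔS fail)
(b) forbidden (ΔL fails)
(c) forbidden (ΔS, ΔJ fail)
(d) forbidden (ΔS, ΔJ fail)
(e) forbidden (ΔS, ΔL, ΔJ fail)
(f) allowed
Total allowed: 1 of 6.

1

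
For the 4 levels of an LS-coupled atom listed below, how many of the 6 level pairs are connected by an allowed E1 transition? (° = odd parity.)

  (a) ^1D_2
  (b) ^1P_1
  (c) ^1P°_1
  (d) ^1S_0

3

(a)–(b): forbidden (parity).
(a)–(c): allowed.
(a)–(d): forbidden (parity, ΔL, ΔJ).
(b)–(c): allowed.
(b)–(d): forbidden (parity).
(c)–(d): allowed.
Allowed pairs: 3 of 6.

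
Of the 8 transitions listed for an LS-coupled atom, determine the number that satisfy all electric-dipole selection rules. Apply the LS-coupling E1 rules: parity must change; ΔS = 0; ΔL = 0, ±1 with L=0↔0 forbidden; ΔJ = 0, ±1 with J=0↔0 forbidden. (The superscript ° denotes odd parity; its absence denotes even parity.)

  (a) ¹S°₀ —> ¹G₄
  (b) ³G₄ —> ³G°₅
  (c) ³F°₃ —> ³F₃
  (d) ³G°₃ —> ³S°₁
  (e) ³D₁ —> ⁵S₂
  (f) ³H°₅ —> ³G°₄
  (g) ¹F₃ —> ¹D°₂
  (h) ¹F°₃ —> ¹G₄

4

(a) forbidden (ΔL, ΔJ fail)
(b) allowed
(c) allowed
(d) forbidden (parity, ΔL, ΔJ fail)
(e) forbidden (parity, ΔS, ΔL fail)
(f) forbidden (parity fails)
(g) allowed
(h) allowed
Total allowed: 4 of 8.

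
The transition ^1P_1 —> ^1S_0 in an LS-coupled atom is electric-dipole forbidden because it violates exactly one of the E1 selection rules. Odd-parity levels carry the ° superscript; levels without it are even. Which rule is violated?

parity

Reading off the term symbols: S 0→0, L 1→0, J 1→0, parity even→even.
Parity must change: even → even — violated.
ΔS = 0: S: 0 → 0 — satisfied.
ΔL = 0, ±1 (not L=0↔0): L: 1 → 0, ΔL = -1 — satisfied.
ΔJ = 0, ±1 (not J=0↔0): J: 1 → 0, ΔJ = -1 — satisfied.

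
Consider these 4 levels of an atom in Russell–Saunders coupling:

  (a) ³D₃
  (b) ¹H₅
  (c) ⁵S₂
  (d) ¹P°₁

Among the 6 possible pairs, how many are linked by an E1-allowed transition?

0

(a)–(b): forbidden (parity, ΔS, ΔL, ΔJ).
(a)–(c): forbidden (parity, ΔS, ΔL).
(a)–(d): forbidden (ΔS, ΔJ).
(b)–(c): forbidden (parity, ΔS, ΔL, ΔJ).
(b)–(d): forbidden (ΔL, ΔJ).
(c)–(d): forbidden (ΔS).
Allowed pairs: 0 of 6.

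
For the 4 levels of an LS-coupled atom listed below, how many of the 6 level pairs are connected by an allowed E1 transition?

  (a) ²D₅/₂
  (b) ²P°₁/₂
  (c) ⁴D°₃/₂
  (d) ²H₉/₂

(a)–(b): forbidden (ΔJ).
(a)–(c): forbidden (ΔS).
(a)–(d): forbidden (parity, ΔL, ΔJ).
(b)–(c): forbidden (parity, ΔS).
(b)–(d): forbidden (ΔL, ΔJ).
(c)–(d): forbidden (ΔS, ΔL, ΔJ).
Allowed pairs: 0 of 6.

0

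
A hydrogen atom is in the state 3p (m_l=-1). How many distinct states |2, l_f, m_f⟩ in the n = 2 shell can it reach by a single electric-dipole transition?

1

E1 requires Δl = ±1, so l_f ∈ {0, 2}; with 0 ≤ l_f ≤ n_f−1 = 1, the allowed l_f values are {0}.
For l_f = 0: m_f ∈ {m_i−1, m_i, m_i+1} ∩ [−0, 0] = {0} → 1 state.
Total: 1.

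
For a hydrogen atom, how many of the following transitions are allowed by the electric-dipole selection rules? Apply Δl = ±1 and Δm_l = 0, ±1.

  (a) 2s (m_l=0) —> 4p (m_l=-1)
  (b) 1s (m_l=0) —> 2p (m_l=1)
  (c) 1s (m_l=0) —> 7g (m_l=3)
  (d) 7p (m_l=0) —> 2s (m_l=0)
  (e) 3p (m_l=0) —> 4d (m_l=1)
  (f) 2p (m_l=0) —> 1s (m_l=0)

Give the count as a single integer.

(a) allowed
(b) allowed
(c) forbidden — Δl = +4 (E1 requires Δl = ±1); Δm_l = +3 (E1 requires Δm_l = 0, ±1)
(d) allowed
(e) allowed
(f) allowed
Total allowed: 5 of 6.

5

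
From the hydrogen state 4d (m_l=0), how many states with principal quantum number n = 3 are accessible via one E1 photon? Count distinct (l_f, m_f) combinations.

E1 requires Δl = ±1, so l_f ∈ {1, 3}; with 0 ≤ l_f ≤ n_f−1 = 2, the allowed l_f values are {1}.
For l_f = 1: m_f ∈ {m_i−1, m_i, m_i+1} ∩ [−1, 1] = {-1, 0, 1} → 3 states.
Total: 3.

3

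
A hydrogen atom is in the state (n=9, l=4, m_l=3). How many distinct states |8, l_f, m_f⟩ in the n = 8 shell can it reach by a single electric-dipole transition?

5

E1 requires Δl = ±1, so l_f ∈ {3, 5}; with 0 ≤ l_f ≤ n_f−1 = 7, the allowed l_f values are {3, 5}.
For l_f = 3: m_f ∈ {m_i−1, m_i, m_i+1} ∩ [−3, 3] = {2, 3} → 2 states.
For l_f = 5: m_f ∈ {m_i−1, m_i, m_i+1} ∩ [−5, 5] = {2, 3, 4} → 3 states.
Total: 5.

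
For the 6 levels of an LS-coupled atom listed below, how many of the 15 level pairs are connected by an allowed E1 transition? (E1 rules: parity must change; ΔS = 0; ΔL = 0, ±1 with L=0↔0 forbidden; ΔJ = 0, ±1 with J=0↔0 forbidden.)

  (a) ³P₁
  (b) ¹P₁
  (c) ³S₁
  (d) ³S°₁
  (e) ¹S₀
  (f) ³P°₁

(a)–(b): forbidden (parity, ΔS).
(a)–(c): forbidden (parity).
(a)–(d): allowed.
(a)–(e): forbidden (parity, ΔS).
(a)–(f): allowed.
(b)–(c): forbidden (parity, ΔS).
(b)–(d): forbidden (ΔS).
(b)–(e): forbidden (parity).
(b)–(f): forbidden (ΔS).
(c)–(d): forbidden (ΔL).
(c)–(e): forbidden (parity, ΔS, ΔL).
(c)–(f): allowed.
(d)–(e): forbidden (ΔS, ΔL).
(d)–(f): forbidden (parity).
(e)–(f): forbidden (ΔS).
Allowed pairs: 3 of 15.

3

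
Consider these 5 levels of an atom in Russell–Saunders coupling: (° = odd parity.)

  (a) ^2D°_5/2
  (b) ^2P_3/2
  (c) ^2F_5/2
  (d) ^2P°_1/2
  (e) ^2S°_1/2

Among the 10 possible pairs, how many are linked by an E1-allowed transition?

4

(a)–(b): allowed.
(a)–(c): allowed.
(a)–(d): forbidden (parity, ΔJ).
(a)–(e): forbidden (parity, ΔL, ΔJ).
(b)–(c): forbidden (parity, ΔL).
(b)–(d): allowed.
(b)–(e): allowed.
(c)–(d): forbidden (ΔL, ΔJ).
(c)–(e): forbidden (ΔL, ΔJ).
(d)–(e): forbidden (parity).
Allowed pairs: 4 of 10.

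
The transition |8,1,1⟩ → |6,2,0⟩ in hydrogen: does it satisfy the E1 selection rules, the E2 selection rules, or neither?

E1

Δl = 2 − 1 = +1; l_i + l_f = 3.
Δm_l = -1.
E1 (Δl = ±1, |Δm_l| ≤ 1): satisfied.
E2 (Δl = 0,±2, l_i+l_f ≥ 2, |Δm_l| ≤ 2): not satisfied.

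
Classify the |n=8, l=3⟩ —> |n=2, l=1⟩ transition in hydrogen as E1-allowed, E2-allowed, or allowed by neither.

Δl = 1 − 3 = -2; l_i + l_f = 4.
E1 (Δl = ±1): not satisfied.
E2 (Δl = 0,±2, l_i+l_f ≥ 2): satisfied.

E2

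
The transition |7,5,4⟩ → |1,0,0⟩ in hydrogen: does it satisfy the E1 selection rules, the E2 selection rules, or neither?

neither

Δl = 0 − 5 = -5; l_i + l_f = 5.
Δm_l = -4.
E1 (Δl = ±1, |Δm_l| ≤ 1): not satisfied.
E2 (Δl = 0,±2, l_i+l_f ≥ 2, |Δm_l| ≤ 2): not satisfied.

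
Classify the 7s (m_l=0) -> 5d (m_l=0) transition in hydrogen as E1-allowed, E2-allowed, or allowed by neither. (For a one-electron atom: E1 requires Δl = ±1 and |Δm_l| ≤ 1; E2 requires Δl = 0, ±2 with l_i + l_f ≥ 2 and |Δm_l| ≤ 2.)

E2

Δl = 2 − 0 = +2; l_i + l_f = 2.
Δm_l = +0.
E1 (Δl = ±1, |Δm_l| ≤ 1): not satisfied.
E2 (Δl = 0,±2, l_i+l_f ≥ 2, |Δm_l| ≤ 2): satisfied.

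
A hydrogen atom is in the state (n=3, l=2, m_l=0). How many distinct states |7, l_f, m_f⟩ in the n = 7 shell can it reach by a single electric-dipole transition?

E1 requires Δl = ±1, so l_f ∈ {1, 3}; with 0 ≤ l_f ≤ n_f−1 = 6, the allowed l_f values are {1, 3}.
For l_f = 1: m_f ∈ {m_i−1, m_i, m_i+1} ∩ [−1, 1] = {-1, 0, 1} → 3 states.
For l_f = 3: m_f ∈ {m_i−1, m_i, m_i+1} ∩ [−3, 3] = {-1, 0, 1} → 3 states.
Total: 6.

6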